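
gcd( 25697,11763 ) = 1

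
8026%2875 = 2276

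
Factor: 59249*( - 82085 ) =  - 4863454165=- 5^1*179^1*331^1*16417^1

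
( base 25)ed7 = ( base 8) 21572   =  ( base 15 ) 2A57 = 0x237a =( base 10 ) 9082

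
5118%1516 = 570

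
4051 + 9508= 13559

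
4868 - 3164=1704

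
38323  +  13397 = 51720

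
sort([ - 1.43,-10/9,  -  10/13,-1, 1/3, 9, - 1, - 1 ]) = [ - 1.43 , - 10/9,-1, - 1, - 1, - 10/13 , 1/3,  9]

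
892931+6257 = 899188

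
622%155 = 2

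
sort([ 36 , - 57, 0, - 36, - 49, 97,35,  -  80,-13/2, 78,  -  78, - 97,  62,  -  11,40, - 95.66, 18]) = [  -  97, - 95.66, - 80, - 78, - 57, - 49, - 36, - 11, - 13/2,0, 18, 35, 36, 40, 62,78 , 97 ] 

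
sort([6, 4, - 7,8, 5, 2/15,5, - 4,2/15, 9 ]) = [ - 7, - 4, 2/15,2/15,4,5, 5,  6 , 8,9]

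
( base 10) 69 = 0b1000101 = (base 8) 105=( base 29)2b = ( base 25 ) 2j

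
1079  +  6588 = 7667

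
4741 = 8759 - 4018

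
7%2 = 1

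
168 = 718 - 550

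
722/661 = 1 + 61/661 = 1.09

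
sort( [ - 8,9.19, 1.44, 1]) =[ - 8 , 1,  1.44,9.19] 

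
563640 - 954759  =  -391119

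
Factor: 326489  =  163^1*2003^1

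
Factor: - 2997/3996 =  - 2^( -2 )*3^1 = -3/4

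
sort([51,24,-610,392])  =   [ - 610,24 , 51,392]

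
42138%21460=20678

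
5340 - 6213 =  - 873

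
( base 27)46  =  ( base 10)114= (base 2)1110010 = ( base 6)310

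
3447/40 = 86 + 7/40 = 86.17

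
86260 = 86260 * 1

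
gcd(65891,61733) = 7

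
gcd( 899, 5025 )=1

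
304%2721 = 304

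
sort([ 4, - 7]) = [- 7,4]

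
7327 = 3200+4127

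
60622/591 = 102 + 340/591  =  102.58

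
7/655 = 7/655= 0.01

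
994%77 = 70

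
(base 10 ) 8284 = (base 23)FF4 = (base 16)205C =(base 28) afo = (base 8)20134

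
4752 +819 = 5571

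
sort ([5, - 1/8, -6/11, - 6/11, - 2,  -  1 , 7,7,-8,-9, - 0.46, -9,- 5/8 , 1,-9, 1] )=[ - 9,-9,- 9, - 8 ,-2, - 1,  -  5/8,- 6/11, -6/11,  -  0.46, - 1/8,1,1, 5,7 , 7 ] 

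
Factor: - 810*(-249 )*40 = 8067600 = 2^4*3^5*5^2 * 83^1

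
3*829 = 2487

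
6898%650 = 398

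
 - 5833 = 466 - 6299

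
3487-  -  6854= 10341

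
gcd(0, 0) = 0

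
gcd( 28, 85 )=1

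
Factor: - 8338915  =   - 5^1*13^1 * 128291^1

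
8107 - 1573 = 6534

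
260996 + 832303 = 1093299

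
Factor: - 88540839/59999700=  - 29513613/19999900 = - 2^( - 2) * 3^1 * 5^( - 2) * 199999^(-1)*9837871^1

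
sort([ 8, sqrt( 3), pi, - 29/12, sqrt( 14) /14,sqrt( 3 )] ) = [ - 29/12,sqrt( 14)/14, sqrt( 3), sqrt ( 3) , pi, 8 ] 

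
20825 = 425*49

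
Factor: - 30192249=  - 3^1 * 10064083^1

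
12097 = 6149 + 5948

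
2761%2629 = 132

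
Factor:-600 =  - 2^3 *3^1 * 5^2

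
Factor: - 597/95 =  - 3^1*5^( - 1)*19^( - 1)*199^1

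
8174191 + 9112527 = 17286718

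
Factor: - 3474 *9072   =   - 31516128 = - 2^5*3^6*7^1*193^1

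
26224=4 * 6556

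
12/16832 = 3/4208 = 0.00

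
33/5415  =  11/1805 = 0.01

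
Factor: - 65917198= -2^1 * 307^1*107357^1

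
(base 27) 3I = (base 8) 143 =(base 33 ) 30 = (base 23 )47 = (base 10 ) 99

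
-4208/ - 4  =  1052/1  =  1052.00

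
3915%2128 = 1787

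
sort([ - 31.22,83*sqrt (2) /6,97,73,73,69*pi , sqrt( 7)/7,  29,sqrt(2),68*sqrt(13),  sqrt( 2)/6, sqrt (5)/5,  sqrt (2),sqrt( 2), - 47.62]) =[-47.62, - 31.22 , sqrt(2)/6,sqrt( 7 ) /7, sqrt(5 )/5,sqrt(2 ), sqrt(2),sqrt ( 2),83*sqrt( 2)/6, 29, 73, 73,97,  69*pi, 68*sqrt(13) ]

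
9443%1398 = 1055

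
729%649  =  80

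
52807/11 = 52807/11 = 4800.64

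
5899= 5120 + 779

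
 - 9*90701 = -816309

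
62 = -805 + 867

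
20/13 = 20/13  =  1.54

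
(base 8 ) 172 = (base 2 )1111010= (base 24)52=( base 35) 3h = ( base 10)122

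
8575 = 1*8575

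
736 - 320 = 416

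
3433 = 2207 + 1226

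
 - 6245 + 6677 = 432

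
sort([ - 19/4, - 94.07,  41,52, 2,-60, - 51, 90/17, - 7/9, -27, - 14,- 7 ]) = [ - 94.07 ,-60, - 51, - 27,  -  14, - 7, - 19/4, - 7/9, 2 , 90/17,41 , 52 ] 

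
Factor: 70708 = 2^2*11^1*1607^1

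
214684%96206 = 22272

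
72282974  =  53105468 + 19177506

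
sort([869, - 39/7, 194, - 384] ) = [ - 384, - 39/7, 194,869]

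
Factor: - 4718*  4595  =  - 21679210 = -2^1*5^1*7^1*337^1*919^1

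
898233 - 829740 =68493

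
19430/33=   19430/33 = 588.79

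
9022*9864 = 88993008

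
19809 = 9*2201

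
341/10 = 34 + 1/10 = 34.10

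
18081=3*6027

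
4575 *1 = 4575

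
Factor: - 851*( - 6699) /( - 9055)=-3^1 * 5^(-1 )*7^1*11^1*23^1 * 29^1* 37^1 * 1811^( - 1 ) = - 5700849/9055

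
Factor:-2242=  -2^1*19^1*59^1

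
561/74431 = 561/74431 = 0.01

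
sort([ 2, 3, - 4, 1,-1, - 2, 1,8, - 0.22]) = [ - 4,-2,-1,  -  0.22, 1,1 , 2,3,  8]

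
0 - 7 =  - 7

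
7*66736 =467152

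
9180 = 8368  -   - 812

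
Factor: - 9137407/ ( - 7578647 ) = 29^1*83^ ( - 1 )*91309^(  -  1 )*315083^1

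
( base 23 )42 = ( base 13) 73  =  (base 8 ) 136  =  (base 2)1011110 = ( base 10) 94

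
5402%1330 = 82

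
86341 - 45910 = 40431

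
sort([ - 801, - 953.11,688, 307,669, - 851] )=[ - 953.11, - 851, - 801, 307,  669, 688 ]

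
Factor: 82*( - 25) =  - 2050 = - 2^1*5^2*41^1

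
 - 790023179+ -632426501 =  - 1422449680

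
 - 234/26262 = -13/1459 = -  0.01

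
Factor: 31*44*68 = 92752 = 2^4*11^1*17^1*31^1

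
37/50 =37/50  =  0.74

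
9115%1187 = 806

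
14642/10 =1464 +1/5 =1464.20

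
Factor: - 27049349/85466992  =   - 2^( - 4)*13^( - 1)*127^1* 212987^1*410899^(- 1 ) 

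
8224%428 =92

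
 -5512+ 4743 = - 769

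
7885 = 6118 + 1767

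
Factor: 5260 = 2^2*5^1*263^1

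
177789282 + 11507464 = 189296746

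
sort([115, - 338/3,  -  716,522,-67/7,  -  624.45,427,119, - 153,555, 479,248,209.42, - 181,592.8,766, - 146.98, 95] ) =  [ - 716,  -  624.45,  -  181,-153 , - 146.98, - 338/3,- 67/7, 95,115,119,209.42, 248, 427, 479,522,555,592.8,766] 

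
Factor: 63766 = 2^1*31883^1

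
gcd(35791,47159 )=7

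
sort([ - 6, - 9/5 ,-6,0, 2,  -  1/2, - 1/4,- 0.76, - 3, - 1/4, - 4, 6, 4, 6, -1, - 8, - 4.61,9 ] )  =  [ - 8, - 6 , - 6,  -  4.61, -4,-3,- 9/5, - 1, - 0.76, - 1/2, - 1/4, - 1/4, 0, 2 , 4,6, 6 , 9] 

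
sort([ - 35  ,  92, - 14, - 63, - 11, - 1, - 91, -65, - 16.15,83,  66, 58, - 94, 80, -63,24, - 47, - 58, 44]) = [  -  94, - 91,-65,  -  63,- 63 , - 58, - 47, - 35, -16.15, - 14, - 11 , - 1, 24,44, 58,66, 80, 83,92 ] 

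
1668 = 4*417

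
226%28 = 2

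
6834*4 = 27336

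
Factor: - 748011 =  - 3^1*11^1* 19^1*1193^1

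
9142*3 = 27426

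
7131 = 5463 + 1668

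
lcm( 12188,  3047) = 12188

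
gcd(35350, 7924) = 14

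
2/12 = 1/6 = 0.17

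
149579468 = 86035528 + 63543940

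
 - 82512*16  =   - 1320192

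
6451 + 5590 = 12041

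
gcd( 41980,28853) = 1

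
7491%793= 354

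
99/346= 99/346= 0.29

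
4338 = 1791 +2547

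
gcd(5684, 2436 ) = 812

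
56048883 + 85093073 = 141141956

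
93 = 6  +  87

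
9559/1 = 9559 = 9559.00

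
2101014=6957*302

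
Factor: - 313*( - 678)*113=23980182=2^1*3^1*113^2 * 313^1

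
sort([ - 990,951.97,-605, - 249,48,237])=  [  -  990,-605, - 249,48, 237,951.97 ] 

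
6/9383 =6/9383  =  0.00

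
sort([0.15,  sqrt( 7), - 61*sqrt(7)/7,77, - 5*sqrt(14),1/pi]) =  [ -61*sqrt( 7)/7,-5*sqrt(14 ),0.15,1/pi,sqrt (7), 77 ]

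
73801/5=14760 + 1/5 = 14760.20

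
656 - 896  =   - 240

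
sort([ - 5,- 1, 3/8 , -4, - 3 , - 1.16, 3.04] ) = [ - 5, - 4, - 3, - 1.16, - 1, 3/8, 3.04] 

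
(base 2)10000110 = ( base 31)4A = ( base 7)251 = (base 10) 134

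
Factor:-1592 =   -  2^3*199^1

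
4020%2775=1245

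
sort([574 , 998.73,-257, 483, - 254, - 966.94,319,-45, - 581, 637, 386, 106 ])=[-966.94, - 581, - 257,-254, - 45, 106,  319,386, 483, 574,637,998.73]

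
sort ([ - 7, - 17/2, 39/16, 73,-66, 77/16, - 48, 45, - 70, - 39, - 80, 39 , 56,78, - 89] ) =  [ - 89, - 80, - 70, - 66,-48, - 39, - 17/2,-7, 39/16, 77/16,  39,45,56, 73, 78] 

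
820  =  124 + 696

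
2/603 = 2/603 = 0.00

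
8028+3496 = 11524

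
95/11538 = 95/11538 = 0.01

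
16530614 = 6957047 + 9573567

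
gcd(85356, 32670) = 18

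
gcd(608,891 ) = 1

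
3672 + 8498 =12170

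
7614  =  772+6842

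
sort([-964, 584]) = [ - 964,584 ]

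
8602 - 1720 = 6882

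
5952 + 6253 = 12205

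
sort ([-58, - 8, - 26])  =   [ - 58, - 26, - 8 ]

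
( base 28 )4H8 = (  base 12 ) 2118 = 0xe24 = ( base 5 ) 103440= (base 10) 3620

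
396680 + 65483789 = 65880469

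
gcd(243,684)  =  9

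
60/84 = 5/7 = 0.71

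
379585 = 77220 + 302365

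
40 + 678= 718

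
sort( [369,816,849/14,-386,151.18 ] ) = [-386, 849/14, 151.18,369,  816 ] 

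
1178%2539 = 1178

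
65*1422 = 92430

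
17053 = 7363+9690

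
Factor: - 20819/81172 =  - 2^( - 2 )* 7^( -1)*13^( - 1)*109^1* 191^1*223^(-1)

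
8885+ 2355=11240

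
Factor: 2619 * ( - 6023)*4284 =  - 67576831308=-  2^2*3^5*7^1*17^1*19^1*97^1*317^1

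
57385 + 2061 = 59446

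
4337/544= 7 + 529/544 = 7.97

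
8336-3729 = 4607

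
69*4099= 282831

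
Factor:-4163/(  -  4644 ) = 2^( - 2 )*3^( - 3)*23^1*43^( - 1)*181^1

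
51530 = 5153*10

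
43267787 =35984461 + 7283326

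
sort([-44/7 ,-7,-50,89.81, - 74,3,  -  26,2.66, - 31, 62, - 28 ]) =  [ - 74, - 50, - 31, - 28,  -  26, - 7,-44/7,2.66 , 3,62,89.81 ]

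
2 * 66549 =133098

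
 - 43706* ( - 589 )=25742834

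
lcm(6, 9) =18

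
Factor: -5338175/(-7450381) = 5^2*29^1*37^1*199^1*1283^( -1)*5807^(-1)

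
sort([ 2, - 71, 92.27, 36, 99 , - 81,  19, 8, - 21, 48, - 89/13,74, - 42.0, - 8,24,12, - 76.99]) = [-81 ,-76.99,-71,  -  42.0, - 21,  -  8,-89/13,  2,  8,12, 19,  24 , 36,48,74,92.27, 99]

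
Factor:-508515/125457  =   - 169505/41819  =  - 5^1*  7^1*19^( - 1)*29^1 * 31^(-1) * 71^( - 1 )*167^1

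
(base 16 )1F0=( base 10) 496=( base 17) 1C3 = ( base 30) GG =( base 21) 12D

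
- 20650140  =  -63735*324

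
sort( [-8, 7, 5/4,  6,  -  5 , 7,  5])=[-8,  -  5, 5/4,  5,6 , 7, 7 ]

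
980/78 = 12 + 22/39=12.56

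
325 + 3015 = 3340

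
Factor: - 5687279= - 13^1*23^2*827^1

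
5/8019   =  5/8019 = 0.00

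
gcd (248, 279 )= 31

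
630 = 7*90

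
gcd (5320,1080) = 40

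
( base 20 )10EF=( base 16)2067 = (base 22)H31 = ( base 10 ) 8295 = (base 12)4973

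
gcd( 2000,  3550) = 50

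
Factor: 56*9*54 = 27216 = 2^4* 3^5*7^1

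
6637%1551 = 433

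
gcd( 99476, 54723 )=1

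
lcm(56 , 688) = 4816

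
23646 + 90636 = 114282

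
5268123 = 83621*63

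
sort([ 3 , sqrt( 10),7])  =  [ 3,sqrt ( 10 ), 7]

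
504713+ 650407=1155120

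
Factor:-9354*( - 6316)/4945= 59079864/4945 = 2^3*3^1*5^( - 1)*23^ (-1 )*43^( - 1) * 1559^1*1579^1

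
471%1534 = 471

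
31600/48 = 1975/3 = 658.33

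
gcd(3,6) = 3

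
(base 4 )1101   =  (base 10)81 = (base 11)74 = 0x51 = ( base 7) 144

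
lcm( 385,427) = 23485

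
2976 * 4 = 11904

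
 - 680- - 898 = 218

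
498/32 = 249/16 = 15.56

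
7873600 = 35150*224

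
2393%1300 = 1093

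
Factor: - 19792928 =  - 2^5 *37^1 * 73^1*229^1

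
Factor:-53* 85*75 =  - 3^1*5^3*17^1*53^1 = -337875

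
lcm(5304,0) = 0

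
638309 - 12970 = 625339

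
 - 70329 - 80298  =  - 150627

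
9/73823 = 9/73823= 0.00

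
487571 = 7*69653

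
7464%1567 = 1196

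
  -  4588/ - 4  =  1147/1=1147.00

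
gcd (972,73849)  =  1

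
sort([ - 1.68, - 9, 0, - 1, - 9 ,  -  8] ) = [-9,-9, - 8 , - 1.68 , - 1,0]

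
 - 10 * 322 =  - 3220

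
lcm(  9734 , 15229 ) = 944198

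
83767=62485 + 21282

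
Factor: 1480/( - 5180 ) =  - 2^1 * 7^(-1)   =  - 2/7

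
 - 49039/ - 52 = 943 + 3/52 = 943.06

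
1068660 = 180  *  5937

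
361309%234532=126777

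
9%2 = 1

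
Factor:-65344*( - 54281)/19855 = 3546937664/19855 = 2^6 * 5^( - 1)*11^( -1)*17^1*19^(  -  2)*31^1*103^1 * 1021^1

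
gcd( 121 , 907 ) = 1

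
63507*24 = 1524168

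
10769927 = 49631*217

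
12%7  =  5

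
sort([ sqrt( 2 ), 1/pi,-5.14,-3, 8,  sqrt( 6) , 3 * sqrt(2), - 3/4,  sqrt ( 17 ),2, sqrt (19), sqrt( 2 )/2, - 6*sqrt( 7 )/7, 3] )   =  [-5.14, - 3, - 6*sqrt( 7)/7,  -  3/4,1/pi,  sqrt( 2 )/2, sqrt(2), 2,sqrt(6),3, sqrt (17), 3*sqrt( 2 ), sqrt(19 ), 8]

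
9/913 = 9/913 = 0.01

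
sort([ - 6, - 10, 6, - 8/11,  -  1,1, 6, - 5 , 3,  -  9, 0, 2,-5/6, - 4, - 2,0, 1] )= [- 10, - 9, - 6,-5, - 4, - 2, - 1, - 5/6, - 8/11, 0,0,1,1, 2, 3, 6,6]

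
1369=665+704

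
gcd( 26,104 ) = 26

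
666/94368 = 111/15728 = 0.01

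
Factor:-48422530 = -2^1*5^1*13^1* 372481^1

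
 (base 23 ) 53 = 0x76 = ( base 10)118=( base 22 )58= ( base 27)4a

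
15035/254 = 15035/254=59.19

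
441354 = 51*8654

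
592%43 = 33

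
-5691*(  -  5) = 28455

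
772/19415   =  772/19415 = 0.04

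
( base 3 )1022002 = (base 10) 947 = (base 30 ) 11H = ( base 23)1I4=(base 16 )3B3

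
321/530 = 321/530 = 0.61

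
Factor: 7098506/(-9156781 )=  - 2^1*3549253^1* 9156781^( - 1)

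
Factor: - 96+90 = - 2^1 * 3^1  =  -6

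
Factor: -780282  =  -2^1 *3^2*67^1*647^1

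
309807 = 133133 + 176674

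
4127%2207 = 1920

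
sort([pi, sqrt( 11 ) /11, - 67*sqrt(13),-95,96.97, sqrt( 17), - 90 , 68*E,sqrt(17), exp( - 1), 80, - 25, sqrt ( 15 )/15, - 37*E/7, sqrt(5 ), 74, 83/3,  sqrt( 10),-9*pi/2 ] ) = [  -  67*sqrt( 13 ),-95, - 90,  -  25, - 37 * E/7, - 9 * pi/2, sqrt( 15)/15,sqrt(11) /11,exp( - 1),sqrt( 5 ), pi , sqrt ( 10 ), sqrt(17), sqrt(17 ) , 83/3, 74,  80,96.97, 68 * E ] 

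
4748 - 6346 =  - 1598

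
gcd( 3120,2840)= 40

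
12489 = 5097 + 7392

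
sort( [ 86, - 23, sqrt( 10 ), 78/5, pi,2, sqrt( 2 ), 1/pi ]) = [ - 23, 1/pi,sqrt( 2), 2 , pi, sqrt( 10 ), 78/5, 86]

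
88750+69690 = 158440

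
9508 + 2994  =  12502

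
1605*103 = 165315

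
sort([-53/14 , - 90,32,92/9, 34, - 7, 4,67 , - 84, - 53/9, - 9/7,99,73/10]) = [ - 90, - 84, - 7,  -  53/9, - 53/14, - 9/7, 4,73/10,92/9 , 32,  34 , 67, 99 ]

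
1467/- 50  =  -1467/50 = -  29.34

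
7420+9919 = 17339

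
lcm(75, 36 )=900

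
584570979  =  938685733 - 354114754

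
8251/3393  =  8251/3393 = 2.43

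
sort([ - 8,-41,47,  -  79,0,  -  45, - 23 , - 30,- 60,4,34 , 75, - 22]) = [ -79 , - 60, - 45,-41, - 30, - 23, - 22, - 8,0,4,34, 47,75 ] 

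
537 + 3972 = 4509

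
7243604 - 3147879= 4095725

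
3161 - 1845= 1316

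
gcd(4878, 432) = 18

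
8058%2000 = 58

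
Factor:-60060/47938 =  - 2^1*3^1* 5^1*7^1*13^1*2179^ ( - 1 )= - 2730/2179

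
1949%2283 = 1949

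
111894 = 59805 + 52089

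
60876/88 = 15219/22 = 691.77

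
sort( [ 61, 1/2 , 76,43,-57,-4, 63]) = [ - 57,  -  4, 1/2,43 , 61,63, 76] 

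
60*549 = 32940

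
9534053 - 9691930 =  - 157877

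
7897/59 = 133 +50/59 = 133.85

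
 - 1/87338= -1 + 87337/87338 = - 0.00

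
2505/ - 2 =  -2505/2 = -  1252.50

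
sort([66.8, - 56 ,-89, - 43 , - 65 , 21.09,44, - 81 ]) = [-89 , - 81, -65, - 56 ,  -  43,21.09,44, 66.8] 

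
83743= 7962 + 75781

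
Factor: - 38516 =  - 2^2*9629^1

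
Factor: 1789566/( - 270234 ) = -3^( - 1)*15013^(-1 )*298261^1 = - 298261/45039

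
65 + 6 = 71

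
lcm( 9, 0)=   0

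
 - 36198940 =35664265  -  71863205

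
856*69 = 59064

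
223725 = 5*44745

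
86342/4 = 43171/2 = 21585.50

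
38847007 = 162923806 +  - 124076799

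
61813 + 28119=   89932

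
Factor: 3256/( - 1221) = -2^3*3^( - 1 ) = -8/3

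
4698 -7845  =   - 3147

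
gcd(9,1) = 1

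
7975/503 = 7975/503 = 15.85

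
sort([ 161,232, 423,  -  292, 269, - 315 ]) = [ - 315,-292, 161,232, 269 , 423 ] 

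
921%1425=921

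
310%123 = 64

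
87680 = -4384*( - 20)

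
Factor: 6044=2^2*1511^1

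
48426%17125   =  14176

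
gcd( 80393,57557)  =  1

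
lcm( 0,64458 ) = 0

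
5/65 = 1/13= 0.08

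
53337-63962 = -10625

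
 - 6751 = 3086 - 9837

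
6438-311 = 6127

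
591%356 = 235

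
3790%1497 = 796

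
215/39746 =215/39746 = 0.01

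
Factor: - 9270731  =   - 1931^1 * 4801^1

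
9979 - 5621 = 4358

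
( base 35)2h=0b1010111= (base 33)2l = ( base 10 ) 87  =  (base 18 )4f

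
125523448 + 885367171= 1010890619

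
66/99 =2/3 = 0.67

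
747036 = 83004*9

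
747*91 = 67977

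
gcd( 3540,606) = 6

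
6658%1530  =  538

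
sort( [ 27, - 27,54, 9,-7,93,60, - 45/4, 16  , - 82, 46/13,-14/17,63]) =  [- 82,- 27, - 45/4, - 7, - 14/17, 46/13 , 9, 16 , 27,54,60,63,93]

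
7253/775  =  9 + 278/775 = 9.36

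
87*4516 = 392892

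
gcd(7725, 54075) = 7725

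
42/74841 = 14/24947 =0.00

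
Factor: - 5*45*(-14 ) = 3150 = 2^1*3^2*5^2  *7^1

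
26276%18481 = 7795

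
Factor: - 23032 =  - 2^3 * 2879^1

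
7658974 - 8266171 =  - 607197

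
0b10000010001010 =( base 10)8330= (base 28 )AHE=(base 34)770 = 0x208a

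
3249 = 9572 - 6323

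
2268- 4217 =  - 1949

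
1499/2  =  1499/2 = 749.50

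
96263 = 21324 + 74939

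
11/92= 11/92 = 0.12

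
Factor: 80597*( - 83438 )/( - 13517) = 6724852486/13517=2^1*7^( - 1) * 11^1*17^1 *431^1*1931^(  -  1) * 41719^1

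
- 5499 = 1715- 7214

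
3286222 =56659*58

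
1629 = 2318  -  689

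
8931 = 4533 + 4398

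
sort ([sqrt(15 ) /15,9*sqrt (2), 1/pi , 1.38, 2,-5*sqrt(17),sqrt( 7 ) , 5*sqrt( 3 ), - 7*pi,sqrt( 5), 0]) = [- 7*pi, - 5*sqrt(17 ), 0 , sqrt( 15) /15,1/pi,1.38, 2, sqrt( 5 ),sqrt(7) , 5*sqrt(3),9*sqrt(2)]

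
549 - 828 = -279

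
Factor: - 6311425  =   - 5^2*252457^1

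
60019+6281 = 66300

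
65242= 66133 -891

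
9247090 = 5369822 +3877268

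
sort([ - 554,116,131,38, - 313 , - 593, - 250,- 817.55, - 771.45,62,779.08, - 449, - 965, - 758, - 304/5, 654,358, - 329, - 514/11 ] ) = [  -  965, - 817.55, - 771.45,- 758, - 593, - 554, - 449,-329,-313, - 250, - 304/5,-514/11,38,62 , 116, 131,358,  654,779.08 ]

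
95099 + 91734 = 186833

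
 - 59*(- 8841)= 521619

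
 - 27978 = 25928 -53906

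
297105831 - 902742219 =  -605636388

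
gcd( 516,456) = 12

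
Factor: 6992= 2^4 * 19^1*23^1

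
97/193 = 97/193= 0.50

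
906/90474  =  151/15079 = 0.01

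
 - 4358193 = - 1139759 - 3218434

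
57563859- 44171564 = 13392295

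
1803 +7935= 9738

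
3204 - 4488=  - 1284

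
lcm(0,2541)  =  0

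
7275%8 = 3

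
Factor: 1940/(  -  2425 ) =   -  2^2*5^( - 1) = - 4/5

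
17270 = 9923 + 7347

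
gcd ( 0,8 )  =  8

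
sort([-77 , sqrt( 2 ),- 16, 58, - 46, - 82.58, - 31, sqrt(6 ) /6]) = [ - 82.58 , - 77, - 46, - 31, - 16, sqrt(6 ) /6,  sqrt ( 2), 58]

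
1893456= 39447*48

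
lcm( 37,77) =2849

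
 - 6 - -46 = 40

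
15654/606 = 2609/101 = 25.83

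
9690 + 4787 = 14477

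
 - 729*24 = -17496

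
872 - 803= 69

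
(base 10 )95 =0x5F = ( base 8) 137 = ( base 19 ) 50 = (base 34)2r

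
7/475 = 7/475 = 0.01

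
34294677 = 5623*6099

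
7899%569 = 502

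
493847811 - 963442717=-469594906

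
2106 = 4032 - 1926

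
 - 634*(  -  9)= 5706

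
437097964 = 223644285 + 213453679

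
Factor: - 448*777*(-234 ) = 81454464= 2^7*3^3*7^2*13^1 *37^1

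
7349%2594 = 2161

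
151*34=5134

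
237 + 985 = 1222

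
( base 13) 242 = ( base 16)188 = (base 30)D2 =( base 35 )B7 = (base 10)392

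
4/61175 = 4/61175 = 0.00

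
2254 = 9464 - 7210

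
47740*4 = 190960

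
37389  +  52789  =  90178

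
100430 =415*242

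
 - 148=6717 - 6865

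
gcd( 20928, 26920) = 8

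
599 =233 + 366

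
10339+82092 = 92431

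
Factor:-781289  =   - 29^2*929^1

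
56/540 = 14/135= 0.10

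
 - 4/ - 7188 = 1/1797= 0.00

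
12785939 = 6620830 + 6165109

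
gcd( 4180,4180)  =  4180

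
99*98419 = 9743481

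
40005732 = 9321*4292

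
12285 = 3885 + 8400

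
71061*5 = 355305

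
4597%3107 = 1490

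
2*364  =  728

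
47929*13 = 623077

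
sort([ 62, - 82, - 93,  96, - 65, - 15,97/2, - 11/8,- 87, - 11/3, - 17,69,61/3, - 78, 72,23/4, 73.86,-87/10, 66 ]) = [-93, - 87,  -  82, - 78, - 65, - 17,-15,-87/10,- 11/3, - 11/8,23/4,61/3, 97/2, 62,66,69, 72,73.86,96 ] 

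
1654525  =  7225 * 229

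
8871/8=8871/8= 1108.88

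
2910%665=250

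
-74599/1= - 74599 = - 74599.00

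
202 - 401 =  - 199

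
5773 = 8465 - 2692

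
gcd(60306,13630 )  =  2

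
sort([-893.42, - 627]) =[- 893.42, - 627]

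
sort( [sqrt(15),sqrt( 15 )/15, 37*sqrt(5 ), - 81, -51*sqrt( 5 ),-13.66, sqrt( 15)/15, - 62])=[ - 51*sqrt( 5 ), - 81, - 62, - 13.66, sqrt( 15)/15,sqrt(15)/15,sqrt( 15), 37*sqrt( 5 )] 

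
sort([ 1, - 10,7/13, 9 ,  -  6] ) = [ - 10, - 6 , 7/13, 1, 9] 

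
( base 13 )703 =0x4A2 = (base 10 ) 1186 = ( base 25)1MB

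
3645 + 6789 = 10434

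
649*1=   649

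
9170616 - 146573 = 9024043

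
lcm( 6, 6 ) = 6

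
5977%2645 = 687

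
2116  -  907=1209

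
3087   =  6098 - 3011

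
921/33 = 307/11 = 27.91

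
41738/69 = 604 + 62/69 = 604.90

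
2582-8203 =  - 5621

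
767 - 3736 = - 2969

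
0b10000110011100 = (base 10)8604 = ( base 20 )11A4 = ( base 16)219c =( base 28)ar8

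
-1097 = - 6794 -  - 5697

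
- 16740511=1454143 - 18194654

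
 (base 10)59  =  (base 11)54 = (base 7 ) 113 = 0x3B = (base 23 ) 2d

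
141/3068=141/3068= 0.05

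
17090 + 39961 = 57051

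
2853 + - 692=2161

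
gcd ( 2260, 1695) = 565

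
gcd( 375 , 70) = 5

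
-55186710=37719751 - 92906461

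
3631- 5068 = - 1437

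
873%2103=873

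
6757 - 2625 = 4132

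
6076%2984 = 108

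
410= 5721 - 5311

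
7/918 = 7/918 = 0.01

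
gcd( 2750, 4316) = 2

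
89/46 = 89/46  =  1.93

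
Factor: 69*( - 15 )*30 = - 2^1*3^3 * 5^2*23^1 = - 31050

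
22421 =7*3203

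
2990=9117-6127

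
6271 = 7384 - 1113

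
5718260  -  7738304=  - 2020044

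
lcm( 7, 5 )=35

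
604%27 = 10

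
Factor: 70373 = 70373^1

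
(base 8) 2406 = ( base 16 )506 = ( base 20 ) 346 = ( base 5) 20121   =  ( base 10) 1286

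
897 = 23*39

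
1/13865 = 1/13865 = 0.00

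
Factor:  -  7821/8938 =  - 2^( - 1) * 3^2  *  11^1*41^ ( - 1 )*79^1*109^( - 1) 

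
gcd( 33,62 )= 1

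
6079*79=480241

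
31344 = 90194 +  - 58850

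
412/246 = 206/123 = 1.67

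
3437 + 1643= 5080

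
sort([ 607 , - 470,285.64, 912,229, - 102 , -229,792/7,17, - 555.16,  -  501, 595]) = [ -555.16,  -  501, - 470,-229,-102, 17, 792/7,229,285.64,  595  ,  607,912] 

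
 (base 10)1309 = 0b10100011101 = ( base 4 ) 110131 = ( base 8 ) 2435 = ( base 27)1ld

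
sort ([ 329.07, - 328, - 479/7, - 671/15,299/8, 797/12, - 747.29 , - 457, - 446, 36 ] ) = [ - 747.29, - 457, - 446, - 328, - 479/7, - 671/15 , 36, 299/8,797/12, 329.07 ] 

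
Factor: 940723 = 7^1*23^1*5843^1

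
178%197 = 178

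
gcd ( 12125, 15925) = 25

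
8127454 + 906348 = 9033802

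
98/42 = 2 + 1/3 = 2.33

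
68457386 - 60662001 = 7795385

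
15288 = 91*168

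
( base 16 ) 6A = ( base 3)10221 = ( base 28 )3m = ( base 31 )3d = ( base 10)106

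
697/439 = 1 + 258/439 = 1.59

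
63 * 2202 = 138726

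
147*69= 10143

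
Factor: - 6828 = -2^2*3^1*569^1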